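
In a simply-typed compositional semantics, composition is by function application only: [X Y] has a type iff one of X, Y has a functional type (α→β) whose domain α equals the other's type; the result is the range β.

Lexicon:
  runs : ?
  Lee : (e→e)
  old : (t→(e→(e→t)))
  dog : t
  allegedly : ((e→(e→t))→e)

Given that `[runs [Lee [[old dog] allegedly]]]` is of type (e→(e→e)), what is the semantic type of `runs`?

(e→(e→(e→e)))

[runs [Lee [[old dog] allegedly]]] is required to be (e→(e→e)). [Lee [[old dog] allegedly]] : e cannot yield (e→(e→e)) as functor, so runs : (e→(e→(e→e))).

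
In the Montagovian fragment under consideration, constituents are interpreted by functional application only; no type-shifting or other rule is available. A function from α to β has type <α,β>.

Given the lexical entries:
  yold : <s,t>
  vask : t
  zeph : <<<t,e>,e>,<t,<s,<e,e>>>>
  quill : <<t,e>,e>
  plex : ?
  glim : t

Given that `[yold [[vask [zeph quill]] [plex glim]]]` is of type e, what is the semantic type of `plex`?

<t,<<s,<e,e>>,<<s,t>,e>>>

[yold [[vask [zeph quill]] [plex glim]]] must have type e. The sister yold has type <s,t>; that is not a function onto e, so [[vask [zeph quill]] [plex glim]] must be the functor, of type <<s,t>,e>.
[[vask [zeph quill]] [plex glim]] must have type <<s,t>,e>. The sister [vask [zeph quill]] has type <s,<e,e>>; that is not a function onto <<s,t>,e>, so [plex glim] must be the functor, of type <<s,<e,e>>,<<s,t>,e>>.
[plex glim] must have type <<s,<e,e>>,<<s,t>,e>>. The sister glim has type t; that is not a function onto <<s,<e,e>>,<<s,t>,e>>, so plex must be the functor, of type <t,<<s,<e,e>>,<<s,t>,e>>>.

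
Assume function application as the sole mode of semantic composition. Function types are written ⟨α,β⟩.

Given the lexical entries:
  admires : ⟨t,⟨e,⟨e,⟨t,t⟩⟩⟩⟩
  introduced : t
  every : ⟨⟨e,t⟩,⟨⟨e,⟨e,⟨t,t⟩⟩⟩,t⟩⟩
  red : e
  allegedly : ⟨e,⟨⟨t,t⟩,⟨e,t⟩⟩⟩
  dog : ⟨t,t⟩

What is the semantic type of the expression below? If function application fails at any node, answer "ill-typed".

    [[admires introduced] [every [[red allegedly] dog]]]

t

[admires introduced]: admires is ⟨t,⟨e,⟨e,⟨t,t⟩⟩⟩⟩, introduced is t; result ⟨e,⟨e,⟨t,t⟩⟩⟩.
[red allegedly]: allegedly is ⟨e,⟨⟨t,t⟩,⟨e,t⟩⟩⟩, red is e; result ⟨⟨t,t⟩,⟨e,t⟩⟩.
[[red allegedly] dog]: [red allegedly] is ⟨⟨t,t⟩,⟨e,t⟩⟩, dog is ⟨t,t⟩; result ⟨e,t⟩.
[every [[red allegedly] dog]]: every is ⟨⟨e,t⟩,⟨⟨e,⟨e,⟨t,t⟩⟩⟩,t⟩⟩, [[red allegedly] dog] is ⟨e,t⟩; result ⟨⟨e,⟨e,⟨t,t⟩⟩⟩,t⟩.
[[admires introduced] [every [[red allegedly] dog]]]: [every [[red allegedly] dog]] is ⟨⟨e,⟨e,⟨t,t⟩⟩⟩,t⟩, [admires introduced] is ⟨e,⟨e,⟨t,t⟩⟩⟩; result t.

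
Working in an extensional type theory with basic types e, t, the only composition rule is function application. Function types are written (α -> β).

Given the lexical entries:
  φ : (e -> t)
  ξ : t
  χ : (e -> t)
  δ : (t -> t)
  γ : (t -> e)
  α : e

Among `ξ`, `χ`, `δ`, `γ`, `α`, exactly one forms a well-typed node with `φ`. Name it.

ξ : t — no; φ wants e, and ξ wants nothing (atomic).
χ : (e -> t) — no; φ wants e, and χ wants e.
δ : (t -> t) — no; φ wants e, and δ wants t.
γ : (t -> e) — no; φ wants e, and γ wants t.
α — combines: φ : (e -> t) takes α : e as argument, giving t.

α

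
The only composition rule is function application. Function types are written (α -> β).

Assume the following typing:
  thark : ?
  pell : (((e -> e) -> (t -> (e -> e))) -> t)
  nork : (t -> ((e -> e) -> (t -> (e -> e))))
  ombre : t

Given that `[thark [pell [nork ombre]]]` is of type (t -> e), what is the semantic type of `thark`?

(t -> (t -> e))

[thark [pell [nork ombre]]] must have type (t -> e). The sister [pell [nork ombre]] has type t; that is not a function onto (t -> e), so thark must be the functor, of type (t -> (t -> e)).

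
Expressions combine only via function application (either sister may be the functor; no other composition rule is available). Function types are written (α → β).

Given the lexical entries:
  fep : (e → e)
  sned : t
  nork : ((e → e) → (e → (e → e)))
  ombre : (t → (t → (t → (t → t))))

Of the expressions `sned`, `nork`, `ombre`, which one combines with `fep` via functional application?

sned : t — fep needs e; sned needs nothing (atomic); neither fits.
nork — combines: nork : ((e → e) → (e → (e → e))) takes fep : (e → e) as argument, giving (e → (e → e)).
ombre : (t → (t → (t → (t → t)))) — fep needs e; ombre needs t; neither fits.

nork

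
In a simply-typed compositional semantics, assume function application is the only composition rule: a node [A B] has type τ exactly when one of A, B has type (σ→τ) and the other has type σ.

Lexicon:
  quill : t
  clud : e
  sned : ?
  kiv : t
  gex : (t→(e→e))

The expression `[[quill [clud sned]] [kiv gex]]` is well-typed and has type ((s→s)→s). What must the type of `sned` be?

(e→(t→((e→e)→((s→s)→s))))

[[quill [clud sned]] [kiv gex]] must have type ((s→s)→s). The sister [kiv gex] has type (e→e); that is not a function onto ((s→s)→s), so [quill [clud sned]] must be the functor, of type ((e→e)→((s→s)→s)).
[quill [clud sned]] must have type ((e→e)→((s→s)→s)). The sister quill has type t; that is not a function onto ((e→e)→((s→s)→s)), so [clud sned] must be the functor, of type (t→((e→e)→((s→s)→s))).
[clud sned] must have type (t→((e→e)→((s→s)→s))). The sister clud has type e; that is not a function onto (t→((e→e)→((s→s)→s))), so sned must be the functor, of type (e→(t→((e→e)→((s→s)→s)))).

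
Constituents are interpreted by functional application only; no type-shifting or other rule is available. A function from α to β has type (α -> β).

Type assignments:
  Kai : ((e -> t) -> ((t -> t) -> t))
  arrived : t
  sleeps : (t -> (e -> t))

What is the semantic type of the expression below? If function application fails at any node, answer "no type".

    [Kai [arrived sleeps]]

[arrived sleeps]: functor sleeps : (t -> (e -> t)), argument arrived : t; result (e -> t).
[Kai [arrived sleeps]]: functor Kai : ((e -> t) -> ((t -> t) -> t)), argument [arrived sleeps] : (e -> t); result ((t -> t) -> t).

((t -> t) -> t)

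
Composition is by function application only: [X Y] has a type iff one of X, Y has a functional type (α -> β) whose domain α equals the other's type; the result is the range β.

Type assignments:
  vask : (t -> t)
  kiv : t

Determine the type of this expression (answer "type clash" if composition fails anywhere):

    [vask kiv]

t

At [vask kiv], vask : (t -> t) takes kiv : t, giving t.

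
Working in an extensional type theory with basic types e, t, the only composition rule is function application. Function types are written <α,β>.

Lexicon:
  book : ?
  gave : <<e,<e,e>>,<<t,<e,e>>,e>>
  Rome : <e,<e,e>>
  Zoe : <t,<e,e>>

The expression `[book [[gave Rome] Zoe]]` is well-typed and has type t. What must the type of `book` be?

For [book [[gave Rome] Zoe]] to have type t with [[gave Rome] Zoe] of type e, book must be the function: book : <e,t>.

<e,t>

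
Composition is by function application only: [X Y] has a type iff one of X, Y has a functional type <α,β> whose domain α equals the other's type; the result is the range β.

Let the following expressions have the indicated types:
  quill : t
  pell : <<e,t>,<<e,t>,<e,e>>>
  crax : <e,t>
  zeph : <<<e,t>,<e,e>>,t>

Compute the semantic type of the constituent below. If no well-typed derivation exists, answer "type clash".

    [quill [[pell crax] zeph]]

[pell crax]: functor pell : <<e,t>,<<e,t>,<e,e>>>, argument crax : <e,t>; result <<e,t>,<e,e>>.
[[pell crax] zeph]: functor zeph : <<<e,t>,<e,e>>,t>, argument [pell crax] : <<e,t>,<e,e>>; result t.
[quill [[pell crax] zeph]]: t with t — neither is a function whose domain matches the other; composition fails here.

type clash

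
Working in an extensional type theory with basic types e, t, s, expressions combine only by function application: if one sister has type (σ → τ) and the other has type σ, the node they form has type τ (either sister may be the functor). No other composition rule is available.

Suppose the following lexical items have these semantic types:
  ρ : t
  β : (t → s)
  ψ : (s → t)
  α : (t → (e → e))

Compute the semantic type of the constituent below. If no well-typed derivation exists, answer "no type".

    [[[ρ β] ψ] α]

(e → e)

[ρ β]: β is (t → s), ρ is t; result s.
[[ρ β] ψ]: ψ is (s → t), [ρ β] is s; result t.
[[[ρ β] ψ] α]: α is (t → (e → e)), [[ρ β] ψ] is t; result (e → e).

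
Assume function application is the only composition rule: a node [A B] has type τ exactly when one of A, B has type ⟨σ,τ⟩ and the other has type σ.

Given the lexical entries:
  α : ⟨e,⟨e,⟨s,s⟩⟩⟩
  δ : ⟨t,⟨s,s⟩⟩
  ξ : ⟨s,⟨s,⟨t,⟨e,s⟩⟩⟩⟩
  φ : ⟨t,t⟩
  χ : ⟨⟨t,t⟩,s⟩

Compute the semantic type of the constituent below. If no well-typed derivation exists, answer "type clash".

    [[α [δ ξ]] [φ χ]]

type clash

[δ ξ]: ⟨t,⟨s,s⟩⟩ and ⟨s,⟨s,⟨t,⟨e,s⟩⟩⟩⟩ cannot combine by function application — type clash.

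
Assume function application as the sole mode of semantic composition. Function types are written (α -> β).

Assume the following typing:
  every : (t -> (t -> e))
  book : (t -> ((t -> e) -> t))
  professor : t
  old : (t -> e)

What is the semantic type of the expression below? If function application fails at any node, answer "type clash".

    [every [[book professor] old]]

At [book professor], book : (t -> ((t -> e) -> t)) takes professor : t, giving ((t -> e) -> t).
At [[book professor] old], [book professor] : ((t -> e) -> t) takes old : (t -> e), giving t.
At [every [[book professor] old]], every : (t -> (t -> e)) takes [[book professor] old] : t, giving (t -> e).

(t -> e)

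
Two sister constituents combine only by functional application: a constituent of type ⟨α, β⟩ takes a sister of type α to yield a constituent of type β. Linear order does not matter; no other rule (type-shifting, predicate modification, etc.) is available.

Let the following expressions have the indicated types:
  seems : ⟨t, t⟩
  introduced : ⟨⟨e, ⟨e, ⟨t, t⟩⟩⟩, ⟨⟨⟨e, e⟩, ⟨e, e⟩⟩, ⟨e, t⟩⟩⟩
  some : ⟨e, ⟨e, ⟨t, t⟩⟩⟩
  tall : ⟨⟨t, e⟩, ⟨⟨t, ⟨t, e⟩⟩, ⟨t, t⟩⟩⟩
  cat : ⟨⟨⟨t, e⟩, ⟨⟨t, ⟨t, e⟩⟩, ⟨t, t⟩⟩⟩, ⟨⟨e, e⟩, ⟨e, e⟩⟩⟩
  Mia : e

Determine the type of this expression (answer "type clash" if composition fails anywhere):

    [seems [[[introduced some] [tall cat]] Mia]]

t

[introduced some]: functor introduced : ⟨⟨e, ⟨e, ⟨t, t⟩⟩⟩, ⟨⟨⟨e, e⟩, ⟨e, e⟩⟩, ⟨e, t⟩⟩⟩, argument some : ⟨e, ⟨e, ⟨t, t⟩⟩⟩; result ⟨⟨⟨e, e⟩, ⟨e, e⟩⟩, ⟨e, t⟩⟩.
[tall cat]: functor cat : ⟨⟨⟨t, e⟩, ⟨⟨t, ⟨t, e⟩⟩, ⟨t, t⟩⟩⟩, ⟨⟨e, e⟩, ⟨e, e⟩⟩⟩, argument tall : ⟨⟨t, e⟩, ⟨⟨t, ⟨t, e⟩⟩, ⟨t, t⟩⟩⟩; result ⟨⟨e, e⟩, ⟨e, e⟩⟩.
[[introduced some] [tall cat]]: functor [introduced some] : ⟨⟨⟨e, e⟩, ⟨e, e⟩⟩, ⟨e, t⟩⟩, argument [tall cat] : ⟨⟨e, e⟩, ⟨e, e⟩⟩; result ⟨e, t⟩.
[[[introduced some] [tall cat]] Mia]: functor [[introduced some] [tall cat]] : ⟨e, t⟩, argument Mia : e; result t.
[seems [[[introduced some] [tall cat]] Mia]]: functor seems : ⟨t, t⟩, argument [[[introduced some] [tall cat]] Mia] : t; result t.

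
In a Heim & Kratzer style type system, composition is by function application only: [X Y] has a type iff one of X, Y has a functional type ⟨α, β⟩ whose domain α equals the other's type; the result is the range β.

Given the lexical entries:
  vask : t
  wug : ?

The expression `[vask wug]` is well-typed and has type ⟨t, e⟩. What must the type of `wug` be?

⟨t, ⟨t, e⟩⟩

At [vask wug] (required: ⟨t, e⟩): vask is t, which is not a function with range ⟨t, e⟩; hence wug is the functor — type ⟨t, ⟨t, e⟩⟩.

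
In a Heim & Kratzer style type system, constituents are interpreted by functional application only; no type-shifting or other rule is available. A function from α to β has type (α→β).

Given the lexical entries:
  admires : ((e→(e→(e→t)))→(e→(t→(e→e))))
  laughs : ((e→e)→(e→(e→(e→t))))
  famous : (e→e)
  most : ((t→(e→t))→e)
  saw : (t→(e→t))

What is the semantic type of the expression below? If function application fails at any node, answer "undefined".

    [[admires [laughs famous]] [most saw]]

(t→(e→e))

[laughs famous]: laughs is ((e→e)→(e→(e→(e→t)))), famous is (e→e); result (e→(e→(e→t))).
[admires [laughs famous]]: admires is ((e→(e→(e→t)))→(e→(t→(e→e)))), [laughs famous] is (e→(e→(e→t))); result (e→(t→(e→e))).
[most saw]: most is ((t→(e→t))→e), saw is (t→(e→t)); result e.
[[admires [laughs famous]] [most saw]]: [admires [laughs famous]] is (e→(t→(e→e))), [most saw] is e; result (t→(e→e)).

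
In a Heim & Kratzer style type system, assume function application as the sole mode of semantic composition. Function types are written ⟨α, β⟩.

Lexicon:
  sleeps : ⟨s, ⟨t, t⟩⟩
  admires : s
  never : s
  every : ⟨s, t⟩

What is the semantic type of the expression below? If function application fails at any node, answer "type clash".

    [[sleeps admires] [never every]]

t

[sleeps admires]: functor sleeps : ⟨s, ⟨t, t⟩⟩, argument admires : s; result ⟨t, t⟩.
[never every]: functor every : ⟨s, t⟩, argument never : s; result t.
[[sleeps admires] [never every]]: functor [sleeps admires] : ⟨t, t⟩, argument [never every] : t; result t.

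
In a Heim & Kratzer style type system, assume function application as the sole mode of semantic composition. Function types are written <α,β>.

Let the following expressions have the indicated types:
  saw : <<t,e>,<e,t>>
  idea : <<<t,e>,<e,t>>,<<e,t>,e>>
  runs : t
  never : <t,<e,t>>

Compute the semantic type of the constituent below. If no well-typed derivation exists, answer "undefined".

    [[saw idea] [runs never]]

e

[saw idea]: idea is <<<t,e>,<e,t>>,<<e,t>,e>>, saw is <<t,e>,<e,t>>; result <<e,t>,e>.
[runs never]: never is <t,<e,t>>, runs is t; result <e,t>.
[[saw idea] [runs never]]: [saw idea] is <<e,t>,e>, [runs never] is <e,t>; result e.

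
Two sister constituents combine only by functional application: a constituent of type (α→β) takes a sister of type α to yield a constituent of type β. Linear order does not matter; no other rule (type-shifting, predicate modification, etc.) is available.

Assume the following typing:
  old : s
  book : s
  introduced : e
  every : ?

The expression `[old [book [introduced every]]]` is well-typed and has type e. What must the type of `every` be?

[old [book [introduced every]]] is required to be e. old : s cannot yield e as functor, so [book [introduced every]] : (s→e).
[book [introduced every]] is required to be (s→e). book : s cannot yield (s→e) as functor, so [introduced every] : (s→(s→e)).
[introduced every] is required to be (s→(s→e)). introduced : e cannot yield (s→(s→e)) as functor, so every : (e→(s→(s→e))).

(e→(s→(s→e)))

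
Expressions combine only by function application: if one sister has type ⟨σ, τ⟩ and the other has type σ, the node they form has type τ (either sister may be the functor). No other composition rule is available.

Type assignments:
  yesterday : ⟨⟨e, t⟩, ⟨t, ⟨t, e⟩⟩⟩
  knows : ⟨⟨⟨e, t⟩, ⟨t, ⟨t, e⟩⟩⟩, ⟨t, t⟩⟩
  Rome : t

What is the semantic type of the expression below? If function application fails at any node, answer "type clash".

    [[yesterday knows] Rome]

[yesterday knows] — knows of type ⟨⟨⟨e, t⟩, ⟨t, ⟨t, e⟩⟩⟩, ⟨t, t⟩⟩ combines with yesterday of type ⟨⟨e, t⟩, ⟨t, ⟨t, e⟩⟩⟩: type ⟨t, t⟩.
[[yesterday knows] Rome] — [yesterday knows] of type ⟨t, t⟩ combines with Rome of type t: type t.

t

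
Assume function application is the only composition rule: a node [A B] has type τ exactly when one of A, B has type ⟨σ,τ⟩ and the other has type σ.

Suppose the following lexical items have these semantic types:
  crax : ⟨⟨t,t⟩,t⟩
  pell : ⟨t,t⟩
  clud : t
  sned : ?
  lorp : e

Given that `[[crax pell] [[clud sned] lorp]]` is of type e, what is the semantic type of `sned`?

⟨t,⟨e,⟨t,e⟩⟩⟩

[[crax pell] [[clud sned] lorp]] is required to be e. [crax pell] : t cannot yield e as functor, so [[clud sned] lorp] : ⟨t,e⟩.
[[clud sned] lorp] is required to be ⟨t,e⟩. lorp : e cannot yield ⟨t,e⟩ as functor, so [clud sned] : ⟨e,⟨t,e⟩⟩.
[clud sned] is required to be ⟨e,⟨t,e⟩⟩. clud : t cannot yield ⟨e,⟨t,e⟩⟩ as functor, so sned : ⟨t,⟨e,⟨t,e⟩⟩⟩.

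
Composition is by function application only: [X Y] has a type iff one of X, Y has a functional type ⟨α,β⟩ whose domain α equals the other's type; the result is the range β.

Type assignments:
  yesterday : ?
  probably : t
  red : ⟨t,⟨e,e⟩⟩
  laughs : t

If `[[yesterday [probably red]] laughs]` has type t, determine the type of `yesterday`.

[[yesterday [probably red]] laughs] must have type t. The sister laughs has type t; that is not a function onto t, so [yesterday [probably red]] must be the functor, of type ⟨t,t⟩.
[yesterday [probably red]] must have type ⟨t,t⟩. The sister [probably red] has type ⟨e,e⟩; that is not a function onto ⟨t,t⟩, so yesterday must be the functor, of type ⟨⟨e,e⟩,⟨t,t⟩⟩.

⟨⟨e,e⟩,⟨t,t⟩⟩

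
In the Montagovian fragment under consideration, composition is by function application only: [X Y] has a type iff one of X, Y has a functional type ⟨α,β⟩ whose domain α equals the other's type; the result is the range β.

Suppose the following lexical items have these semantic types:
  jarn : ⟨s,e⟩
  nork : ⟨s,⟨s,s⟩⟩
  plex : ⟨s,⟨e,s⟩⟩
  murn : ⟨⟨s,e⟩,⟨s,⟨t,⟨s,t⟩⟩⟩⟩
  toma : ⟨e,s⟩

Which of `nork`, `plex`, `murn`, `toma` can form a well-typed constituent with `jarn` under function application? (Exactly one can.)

nork : ⟨s,⟨s,s⟩⟩ — does not combine with jarn.
plex : ⟨s,⟨e,s⟩⟩ — does not combine with jarn.
murn — combines: murn : ⟨⟨s,e⟩,⟨s,⟨t,⟨s,t⟩⟩⟩⟩ takes jarn : ⟨s,e⟩ as argument, giving ⟨s,⟨t,⟨s,t⟩⟩⟩.
toma : ⟨e,s⟩ — does not combine with jarn.

murn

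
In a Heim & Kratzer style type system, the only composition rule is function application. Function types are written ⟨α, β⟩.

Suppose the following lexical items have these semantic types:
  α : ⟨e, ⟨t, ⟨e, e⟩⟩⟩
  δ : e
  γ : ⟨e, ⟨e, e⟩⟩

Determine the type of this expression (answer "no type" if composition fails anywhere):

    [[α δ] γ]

[α δ]: functor α : ⟨e, ⟨t, ⟨e, e⟩⟩⟩, argument δ : e; result ⟨t, ⟨e, e⟩⟩.
[[α δ] γ]: ⟨t, ⟨e, e⟩⟩ and ⟨e, ⟨e, e⟩⟩ cannot combine by function application — type clash.

no type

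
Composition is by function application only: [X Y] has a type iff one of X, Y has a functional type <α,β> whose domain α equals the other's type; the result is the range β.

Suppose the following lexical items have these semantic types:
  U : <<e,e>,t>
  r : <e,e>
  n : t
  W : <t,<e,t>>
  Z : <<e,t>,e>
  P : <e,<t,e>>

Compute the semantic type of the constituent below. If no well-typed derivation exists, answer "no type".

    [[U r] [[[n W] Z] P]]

[U r]: U is <<e,e>,t>, r is <e,e>; result t.
[n W]: W is <t,<e,t>>, n is t; result <e,t>.
[[n W] Z]: Z is <<e,t>,e>, [n W] is <e,t>; result e.
[[[n W] Z] P]: P is <e,<t,e>>, [[n W] Z] is e; result <t,e>.
[[U r] [[[n W] Z] P]]: [[[n W] Z] P] is <t,e>, [U r] is t; result e.

e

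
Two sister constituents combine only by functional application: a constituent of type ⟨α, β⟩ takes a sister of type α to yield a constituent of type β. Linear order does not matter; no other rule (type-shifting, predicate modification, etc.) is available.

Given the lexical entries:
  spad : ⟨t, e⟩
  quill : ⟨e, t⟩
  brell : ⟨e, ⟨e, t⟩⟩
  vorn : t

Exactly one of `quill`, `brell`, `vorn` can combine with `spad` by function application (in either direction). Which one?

vorn

quill : ⟨e, t⟩ — spad needs t; quill needs e; neither fits.
brell : ⟨e, ⟨e, t⟩⟩ — spad needs t; brell needs e; neither fits.
vorn — combines: spad : ⟨t, e⟩ takes vorn : t as argument, giving e.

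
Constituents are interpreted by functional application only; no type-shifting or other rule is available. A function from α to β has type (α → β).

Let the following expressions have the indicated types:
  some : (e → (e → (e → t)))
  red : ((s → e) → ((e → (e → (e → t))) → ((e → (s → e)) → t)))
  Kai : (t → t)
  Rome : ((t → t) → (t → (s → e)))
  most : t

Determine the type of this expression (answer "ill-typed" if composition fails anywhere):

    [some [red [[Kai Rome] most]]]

((e → (s → e)) → t)

[Kai Rome]: functor Rome : ((t → t) → (t → (s → e))), argument Kai : (t → t); result (t → (s → e)).
[[Kai Rome] most]: functor [Kai Rome] : (t → (s → e)), argument most : t; result (s → e).
[red [[Kai Rome] most]]: functor red : ((s → e) → ((e → (e → (e → t))) → ((e → (s → e)) → t))), argument [[Kai Rome] most] : (s → e); result ((e → (e → (e → t))) → ((e → (s → e)) → t)).
[some [red [[Kai Rome] most]]]: functor [red [[Kai Rome] most]] : ((e → (e → (e → t))) → ((e → (s → e)) → t)), argument some : (e → (e → (e → t))); result ((e → (s → e)) → t).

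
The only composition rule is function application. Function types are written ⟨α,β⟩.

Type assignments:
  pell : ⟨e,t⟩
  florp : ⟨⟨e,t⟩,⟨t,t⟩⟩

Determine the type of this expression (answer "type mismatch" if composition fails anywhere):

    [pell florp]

⟨t,t⟩

[pell florp]: functor florp : ⟨⟨e,t⟩,⟨t,t⟩⟩, argument pell : ⟨e,t⟩; result ⟨t,t⟩.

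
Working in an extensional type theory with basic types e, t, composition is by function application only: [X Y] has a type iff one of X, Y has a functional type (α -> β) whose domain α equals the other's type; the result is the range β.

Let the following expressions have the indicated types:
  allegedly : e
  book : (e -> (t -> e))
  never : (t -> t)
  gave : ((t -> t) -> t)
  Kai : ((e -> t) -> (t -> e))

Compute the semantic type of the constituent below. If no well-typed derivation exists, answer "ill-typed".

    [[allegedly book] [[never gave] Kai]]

ill-typed

[allegedly book]: book is (e -> (t -> e)), allegedly is e; result (t -> e).
[never gave]: gave is ((t -> t) -> t), never is (t -> t); result t.
At [[never gave] Kai]: neither t nor ((e -> t) -> (t -> e)) can take the other as argument; the node is ill-typed.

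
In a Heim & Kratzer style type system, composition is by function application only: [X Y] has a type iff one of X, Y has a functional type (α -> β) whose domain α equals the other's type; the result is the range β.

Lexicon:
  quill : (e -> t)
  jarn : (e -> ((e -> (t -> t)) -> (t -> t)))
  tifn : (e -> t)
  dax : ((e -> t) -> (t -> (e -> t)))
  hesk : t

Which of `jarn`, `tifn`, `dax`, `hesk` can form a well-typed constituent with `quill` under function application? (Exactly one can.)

jarn : (e -> ((e -> (t -> t)) -> (t -> t))) — neither side's domain matches the other.
tifn : (e -> t) — neither side's domain matches the other.
dax — combines: dax : ((e -> t) -> (t -> (e -> t))) takes quill : (e -> t) as argument, giving (t -> (e -> t)).
hesk : t — neither side's domain matches the other.

dax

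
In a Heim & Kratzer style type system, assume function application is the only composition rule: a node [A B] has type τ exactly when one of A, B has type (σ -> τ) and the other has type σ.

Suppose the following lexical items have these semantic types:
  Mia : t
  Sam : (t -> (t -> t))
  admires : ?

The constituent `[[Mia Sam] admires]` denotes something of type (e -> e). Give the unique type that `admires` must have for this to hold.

((t -> t) -> (e -> e))

[[Mia Sam] admires] must have type (e -> e). The sister [Mia Sam] has type (t -> t); that is not a function onto (e -> e), so admires must be the functor, of type ((t -> t) -> (e -> e)).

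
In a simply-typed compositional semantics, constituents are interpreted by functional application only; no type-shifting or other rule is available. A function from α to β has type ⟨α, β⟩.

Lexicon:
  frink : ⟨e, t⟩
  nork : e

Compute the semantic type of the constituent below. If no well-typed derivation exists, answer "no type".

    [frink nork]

[frink nork] — frink of type ⟨e, t⟩ combines with nork of type e: type t.

t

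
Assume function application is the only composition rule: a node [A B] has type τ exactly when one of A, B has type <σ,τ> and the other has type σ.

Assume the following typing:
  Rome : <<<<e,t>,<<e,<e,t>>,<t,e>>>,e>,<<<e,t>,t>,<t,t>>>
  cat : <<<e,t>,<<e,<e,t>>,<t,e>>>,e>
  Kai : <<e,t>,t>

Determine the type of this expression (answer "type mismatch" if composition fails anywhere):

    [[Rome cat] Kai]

[Rome cat]: functor Rome : <<<<e,t>,<<e,<e,t>>,<t,e>>>,e>,<<<e,t>,t>,<t,t>>>, argument cat : <<<e,t>,<<e,<e,t>>,<t,e>>>,e>; result <<<e,t>,t>,<t,t>>.
[[Rome cat] Kai]: functor [Rome cat] : <<<e,t>,t>,<t,t>>, argument Kai : <<e,t>,t>; result <t,t>.

<t,t>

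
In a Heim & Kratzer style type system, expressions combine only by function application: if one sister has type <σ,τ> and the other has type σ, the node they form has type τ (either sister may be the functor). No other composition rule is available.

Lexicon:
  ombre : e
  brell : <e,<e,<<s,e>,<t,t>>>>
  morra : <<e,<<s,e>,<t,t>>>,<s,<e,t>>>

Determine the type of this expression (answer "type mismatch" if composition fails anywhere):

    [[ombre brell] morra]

<s,<e,t>>

[ombre brell]: brell is <e,<e,<<s,e>,<t,t>>>>, ombre is e; result <e,<<s,e>,<t,t>>>.
[[ombre brell] morra]: morra is <<e,<<s,e>,<t,t>>>,<s,<e,t>>>, [ombre brell] is <e,<<s,e>,<t,t>>>; result <s,<e,t>>.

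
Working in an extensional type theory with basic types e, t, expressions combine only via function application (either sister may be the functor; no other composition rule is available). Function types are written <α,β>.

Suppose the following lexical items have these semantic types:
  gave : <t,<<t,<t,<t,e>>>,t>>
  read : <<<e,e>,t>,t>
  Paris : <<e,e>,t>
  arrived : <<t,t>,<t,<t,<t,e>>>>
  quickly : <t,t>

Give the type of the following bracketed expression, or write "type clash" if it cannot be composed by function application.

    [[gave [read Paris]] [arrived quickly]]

t

[read Paris]: read is <<<e,e>,t>,t>, Paris is <<e,e>,t>; result t.
[gave [read Paris]]: gave is <t,<<t,<t,<t,e>>>,t>>, [read Paris] is t; result <<t,<t,<t,e>>>,t>.
[arrived quickly]: arrived is <<t,t>,<t,<t,<t,e>>>>, quickly is <t,t>; result <t,<t,<t,e>>>.
[[gave [read Paris]] [arrived quickly]]: [gave [read Paris]] is <<t,<t,<t,e>>>,t>, [arrived quickly] is <t,<t,<t,e>>>; result t.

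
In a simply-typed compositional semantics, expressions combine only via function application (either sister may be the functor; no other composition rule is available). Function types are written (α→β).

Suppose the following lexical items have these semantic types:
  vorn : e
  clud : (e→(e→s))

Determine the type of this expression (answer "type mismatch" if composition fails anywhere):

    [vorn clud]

(e→s)

[vorn clud]: clud is (e→(e→s)), vorn is e; result (e→s).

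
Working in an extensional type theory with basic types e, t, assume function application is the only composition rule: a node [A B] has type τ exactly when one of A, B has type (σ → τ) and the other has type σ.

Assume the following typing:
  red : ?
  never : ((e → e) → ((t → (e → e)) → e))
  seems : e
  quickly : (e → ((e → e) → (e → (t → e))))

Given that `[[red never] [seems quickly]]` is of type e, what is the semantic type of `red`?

At [[red never] [seems quickly]] (required: e): [seems quickly] is ((e → e) → (e → (t → e))), which is not a function with range e; hence [red never] is the functor — type (((e → e) → (e → (t → e))) → e).
At [red never] (required: (((e → e) → (e → (t → e))) → e)): never is ((e → e) → ((t → (e → e)) → e)), which is not a function with range (((e → e) → (e → (t → e))) → e); hence red is the functor — type (((e → e) → ((t → (e → e)) → e)) → (((e → e) → (e → (t → e))) → e)).

(((e → e) → ((t → (e → e)) → e)) → (((e → e) → (e → (t → e))) → e))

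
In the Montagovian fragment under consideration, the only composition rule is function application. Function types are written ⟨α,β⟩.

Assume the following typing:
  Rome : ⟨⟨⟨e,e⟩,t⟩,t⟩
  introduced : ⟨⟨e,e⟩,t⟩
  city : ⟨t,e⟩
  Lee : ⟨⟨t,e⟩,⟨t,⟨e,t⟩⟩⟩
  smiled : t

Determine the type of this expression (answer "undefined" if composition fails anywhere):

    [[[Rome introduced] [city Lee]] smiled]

At [Rome introduced], Rome : ⟨⟨⟨e,e⟩,t⟩,t⟩ takes introduced : ⟨⟨e,e⟩,t⟩, giving t.
At [city Lee], Lee : ⟨⟨t,e⟩,⟨t,⟨e,t⟩⟩⟩ takes city : ⟨t,e⟩, giving ⟨t,⟨e,t⟩⟩.
At [[Rome introduced] [city Lee]], [city Lee] : ⟨t,⟨e,t⟩⟩ takes [Rome introduced] : t, giving ⟨e,t⟩.
At [[[Rome introduced] [city Lee]] smiled]: neither ⟨e,t⟩ nor t can take the other as argument; the node is ill-typed.

undefined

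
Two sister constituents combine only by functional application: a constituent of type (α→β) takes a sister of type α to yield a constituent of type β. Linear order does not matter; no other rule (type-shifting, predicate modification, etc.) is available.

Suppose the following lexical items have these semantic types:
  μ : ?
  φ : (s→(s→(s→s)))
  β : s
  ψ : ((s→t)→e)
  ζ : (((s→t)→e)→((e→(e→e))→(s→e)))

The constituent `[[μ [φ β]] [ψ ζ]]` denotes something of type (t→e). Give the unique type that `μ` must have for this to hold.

[[μ [φ β]] [ψ ζ]] is required to be (t→e). [ψ ζ] : ((e→(e→e))→(s→e)) cannot yield (t→e) as functor, so [μ [φ β]] : (((e→(e→e))→(s→e))→(t→e)).
[μ [φ β]] is required to be (((e→(e→e))→(s→e))→(t→e)). [φ β] : (s→(s→s)) cannot yield (((e→(e→e))→(s→e))→(t→e)) as functor, so μ : ((s→(s→s))→(((e→(e→e))→(s→e))→(t→e))).

((s→(s→s))→(((e→(e→e))→(s→e))→(t→e)))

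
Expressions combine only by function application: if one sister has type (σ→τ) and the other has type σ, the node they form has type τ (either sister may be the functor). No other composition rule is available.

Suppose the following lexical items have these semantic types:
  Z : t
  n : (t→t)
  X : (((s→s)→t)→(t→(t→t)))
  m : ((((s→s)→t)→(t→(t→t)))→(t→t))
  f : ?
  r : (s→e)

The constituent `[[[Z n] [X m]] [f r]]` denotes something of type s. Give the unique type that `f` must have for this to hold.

For [[[Z n] [X m]] [f r]] to have type s with [[Z n] [X m]] of type t, [f r] must be the function: [f r] : (t→s).
For [f r] to have type (t→s) with r of type (s→e), f must be the function: f : ((s→e)→(t→s)).

((s→e)→(t→s))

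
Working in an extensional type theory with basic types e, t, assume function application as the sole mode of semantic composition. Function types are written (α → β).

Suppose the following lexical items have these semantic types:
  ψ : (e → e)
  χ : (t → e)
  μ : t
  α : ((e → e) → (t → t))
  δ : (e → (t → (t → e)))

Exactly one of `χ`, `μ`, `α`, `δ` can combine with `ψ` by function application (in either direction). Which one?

α

χ : (t → e) — ψ needs e; χ needs t; neither fits.
μ : t — ψ needs e; μ needs nothing (atomic); neither fits.
α — combines: α : ((e → e) → (t → t)) takes ψ : (e → e) as argument, giving (t → t).
δ : (e → (t → (t → e))) — ψ needs e; δ needs e; neither fits.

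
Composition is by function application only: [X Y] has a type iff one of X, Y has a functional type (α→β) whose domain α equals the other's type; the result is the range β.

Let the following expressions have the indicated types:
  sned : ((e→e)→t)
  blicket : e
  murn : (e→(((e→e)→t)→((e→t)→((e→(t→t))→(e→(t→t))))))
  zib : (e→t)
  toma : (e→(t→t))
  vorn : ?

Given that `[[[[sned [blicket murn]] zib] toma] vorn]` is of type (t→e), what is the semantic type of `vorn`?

For [[[[sned [blicket murn]] zib] toma] vorn] to have type (t→e) with [[[sned [blicket murn]] zib] toma] of type (e→(t→t)), vorn must be the function: vorn : ((e→(t→t))→(t→e)).

((e→(t→t))→(t→e))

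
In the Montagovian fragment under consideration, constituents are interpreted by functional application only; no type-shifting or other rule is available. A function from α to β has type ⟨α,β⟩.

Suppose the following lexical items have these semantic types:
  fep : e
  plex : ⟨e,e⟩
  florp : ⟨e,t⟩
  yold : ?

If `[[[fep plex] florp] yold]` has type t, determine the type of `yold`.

At [[[fep plex] florp] yold] (required: t): [[fep plex] florp] is t, which is not a function with range t; hence yold is the functor — type ⟨t,t⟩.

⟨t,t⟩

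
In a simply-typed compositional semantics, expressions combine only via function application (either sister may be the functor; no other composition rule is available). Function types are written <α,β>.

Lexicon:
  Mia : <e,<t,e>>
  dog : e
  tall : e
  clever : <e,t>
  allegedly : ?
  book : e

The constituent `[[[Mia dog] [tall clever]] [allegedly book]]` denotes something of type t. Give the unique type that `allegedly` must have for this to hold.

For [[[Mia dog] [tall clever]] [allegedly book]] to have type t with [[Mia dog] [tall clever]] of type e, [allegedly book] must be the function: [allegedly book] : <e,t>.
For [allegedly book] to have type <e,t> with book of type e, allegedly must be the function: allegedly : <e,<e,t>>.

<e,<e,t>>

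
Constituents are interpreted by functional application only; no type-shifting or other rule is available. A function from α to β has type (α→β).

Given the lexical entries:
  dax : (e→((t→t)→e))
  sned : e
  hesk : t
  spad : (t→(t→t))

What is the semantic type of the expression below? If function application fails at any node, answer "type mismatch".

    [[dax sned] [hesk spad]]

[dax sned]: functor dax : (e→((t→t)→e)), argument sned : e; result ((t→t)→e).
[hesk spad]: functor spad : (t→(t→t)), argument hesk : t; result (t→t).
[[dax sned] [hesk spad]]: functor [dax sned] : ((t→t)→e), argument [hesk spad] : (t→t); result e.

e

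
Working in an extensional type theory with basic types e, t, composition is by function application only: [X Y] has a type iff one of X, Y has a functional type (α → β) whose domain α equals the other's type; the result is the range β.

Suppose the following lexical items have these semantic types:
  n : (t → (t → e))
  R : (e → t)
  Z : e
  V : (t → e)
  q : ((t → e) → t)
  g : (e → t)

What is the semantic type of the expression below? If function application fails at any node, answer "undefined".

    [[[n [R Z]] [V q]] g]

[R Z]: (e → t) applied to e yields t.
[n [R Z]]: (t → (t → e)) applied to t yields (t → e).
[V q]: ((t → e) → t) applied to (t → e) yields t.
[[n [R Z]] [V q]]: (t → e) applied to t yields e.
[[[n [R Z]] [V q]] g]: (e → t) applied to e yields t.

t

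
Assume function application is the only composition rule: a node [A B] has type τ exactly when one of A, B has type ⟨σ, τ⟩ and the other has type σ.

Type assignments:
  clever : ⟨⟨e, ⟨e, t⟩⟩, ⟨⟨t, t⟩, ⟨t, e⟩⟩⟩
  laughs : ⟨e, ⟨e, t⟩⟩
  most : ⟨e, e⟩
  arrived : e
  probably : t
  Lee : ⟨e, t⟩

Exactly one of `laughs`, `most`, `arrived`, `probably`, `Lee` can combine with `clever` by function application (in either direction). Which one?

laughs — combines: clever : ⟨⟨e, ⟨e, t⟩⟩, ⟨⟨t, t⟩, ⟨t, e⟩⟩⟩ takes laughs : ⟨e, ⟨e, t⟩⟩ as argument, giving ⟨⟨t, t⟩, ⟨t, e⟩⟩.
most : ⟨e, e⟩ — clever needs ⟨e, ⟨e, t⟩⟩; most needs e; neither fits.
arrived : e — clever needs ⟨e, ⟨e, t⟩⟩; arrived needs nothing (atomic); neither fits.
probably : t — clever needs ⟨e, ⟨e, t⟩⟩; probably needs nothing (atomic); neither fits.
Lee : ⟨e, t⟩ — clever needs ⟨e, ⟨e, t⟩⟩; Lee needs e; neither fits.

laughs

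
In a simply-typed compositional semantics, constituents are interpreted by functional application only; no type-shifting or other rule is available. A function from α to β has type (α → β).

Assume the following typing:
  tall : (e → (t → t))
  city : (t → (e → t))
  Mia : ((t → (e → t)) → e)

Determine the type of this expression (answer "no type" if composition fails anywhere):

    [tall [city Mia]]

[city Mia]: functor Mia : ((t → (e → t)) → e), argument city : (t → (e → t)); result e.
[tall [city Mia]]: functor tall : (e → (t → t)), argument [city Mia] : e; result (t → t).

(t → t)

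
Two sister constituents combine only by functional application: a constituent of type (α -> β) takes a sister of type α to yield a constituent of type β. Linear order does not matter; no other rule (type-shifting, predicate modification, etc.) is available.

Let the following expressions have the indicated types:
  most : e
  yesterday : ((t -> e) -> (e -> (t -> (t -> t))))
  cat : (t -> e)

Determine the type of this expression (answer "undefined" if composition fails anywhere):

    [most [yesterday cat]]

(t -> (t -> t))

[yesterday cat]: yesterday is ((t -> e) -> (e -> (t -> (t -> t)))), cat is (t -> e); result (e -> (t -> (t -> t))).
[most [yesterday cat]]: [yesterday cat] is (e -> (t -> (t -> t))), most is e; result (t -> (t -> t)).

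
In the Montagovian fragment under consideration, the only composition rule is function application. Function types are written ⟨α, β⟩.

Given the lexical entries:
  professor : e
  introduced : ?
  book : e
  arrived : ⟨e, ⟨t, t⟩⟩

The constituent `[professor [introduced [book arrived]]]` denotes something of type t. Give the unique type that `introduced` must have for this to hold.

⟨⟨t, t⟩, ⟨e, t⟩⟩

[professor [introduced [book arrived]]] is required to be t. professor : e cannot yield t as functor, so [introduced [book arrived]] : ⟨e, t⟩.
[introduced [book arrived]] is required to be ⟨e, t⟩. [book arrived] : ⟨t, t⟩ cannot yield ⟨e, t⟩ as functor, so introduced : ⟨⟨t, t⟩, ⟨e, t⟩⟩.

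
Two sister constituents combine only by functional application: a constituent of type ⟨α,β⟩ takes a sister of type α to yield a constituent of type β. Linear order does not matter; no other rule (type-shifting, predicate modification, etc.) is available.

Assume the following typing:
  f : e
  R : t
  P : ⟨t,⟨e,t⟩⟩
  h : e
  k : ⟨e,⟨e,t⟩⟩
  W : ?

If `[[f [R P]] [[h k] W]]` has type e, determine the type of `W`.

[[f [R P]] [[h k] W]] is required to be e. [f [R P]] : t cannot yield e as functor, so [[h k] W] : ⟨t,e⟩.
[[h k] W] is required to be ⟨t,e⟩. [h k] : ⟨e,t⟩ cannot yield ⟨t,e⟩ as functor, so W : ⟨⟨e,t⟩,⟨t,e⟩⟩.

⟨⟨e,t⟩,⟨t,e⟩⟩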